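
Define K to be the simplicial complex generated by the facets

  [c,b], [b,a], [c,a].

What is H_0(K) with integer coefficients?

Take the total order a < b < c on the vertex set. Then K (dimension 1) consists of the simplices:

  0-simplices (3): a, b, c
  1-simplices (3): ab, ac, bc

Hence C_0 ≅ Z^3, C_1 ≅ Z^3.

Boundary ∂_1: C_1 → C_0 is given by ∂[p,q] = [q] − [p]. For instance
  ∂bc = c − b.
The 3×3 boundary matrix has rank 2 and Smith normal form diag(1,1).

From H_k ≅ ker(∂_k) / im(∂_{k+1}) we obtain:

  H_0: rank C_0 − rank ∂_1 = 3 − 2 = 1, and the invariant factors of ∂_1 are all 1, so H_0 = Z.

H_0 = Z.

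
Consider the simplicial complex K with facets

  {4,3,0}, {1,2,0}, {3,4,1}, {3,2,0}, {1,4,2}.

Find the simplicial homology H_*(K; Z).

H_0 = Z,  H_1 = Z,  H_2 = 0.

We work with the vertex ordering 0 < 1 < 2 < 3 < 4. The simplices of K, each written with vertices in increasing order, are:

  0-simplices (5): [0], [1], [2], [3], [4]
  1-simplices (10): [0,1], [0,2], [0,3], [0,4], [1,2], [1,3], [1,4], [2,3], [2,4], [3,4]
  2-simplices (5): [0,1,2], [0,2,3], [0,3,4], [1,2,4], [1,3,4]

so the chain groups are C_0 ≅ Z^5, C_1 ≅ Z^10, C_2 ≅ Z^5.

∂_1: C_1 → C_0 sends each edge [p,q] (with p < q) to q − p. For instance
  ∂[0,3] = [3] − [0].
This gives a 5×10 integer matrix of rank 4; reducing to Smith normal form yields diagonal entries (1,1,1,1).

∂_2: C_2 → C_1 maps a triangle to the signed sum of its edges. For instance
  ∂[0,2,3] = [2,3] − [0,3] + [0,2],
  ∂[0,1,2] = [1,2] − [0,2] + [0,1].
The resulting 10×5 matrix has rank 5, and its Smith normal form has invariant factors (1,1,1,1,1).

Reading off H_k = ker ∂_k / im ∂_{k+1}:

  H_0: rank C_0 − rank ∂_1 = 5 − 4 = 1, and the invariant factors of ∂_1 are all 1, so H_0 ≅ Z.
  H_1: rank ker ∂_1 − rank ∂_2 = (10 − 4) − 5 = 1, and the invariant factors of ∂_2 are all 1, so H_1 ≅ Z.
  H_2: rank ker ∂_2 − rank ∂_3 = (5 − 5) − 0 = 0, and there is no ∂_3, so H_2 ≅ 0.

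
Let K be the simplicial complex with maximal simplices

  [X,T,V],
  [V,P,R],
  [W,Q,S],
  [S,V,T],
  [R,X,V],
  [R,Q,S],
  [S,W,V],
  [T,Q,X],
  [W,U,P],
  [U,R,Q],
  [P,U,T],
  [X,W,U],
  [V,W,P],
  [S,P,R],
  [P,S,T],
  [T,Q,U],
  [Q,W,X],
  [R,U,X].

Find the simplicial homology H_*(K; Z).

H_0 = Z,  H_1 = Z ⊕ Z/2Z,  H_2 = 0.

Order the vertices as P < Q < R < S < T < U < V < W < X. Listing each simplex with vertices in this order, K has dimension 2 with simplices:

  0-simplices (9): P, Q, R, S, T, U, V, W, X
  1-simplices (27): PR, PS, PT, PU, PV, PW, QR, QS, QT, QU, QW, QX, RS, RU, RV, RX, ST, SV, SW, TU, TV, TX, UW, UX, VW, VX, WX
  2-simplices (18): PRS, PRV, PST, PTU, PUW, PVW, QRS, QRU, QSW, QTU, QTX, QWX, RUX, RVX, STV, SVW, TVX, UWX

so the chain groups are C_0 ≅ Z^9, C_1 ≅ Z^27, C_2 ≅ Z^18.

The boundary map ∂_1: C_1 → C_0 sends each edge [p,q] (with p < q) to q − p. For instance
  ∂TX = X − T.
The 9×27 boundary matrix has rank 8 and Smith normal form diag(1,1,1,1,1,1,1,1).

∂_2: C_2 → C_1 sends each 2-simplex [p,q,r] to [q,r] − [p,r] + [p,q]. For instance
  ∂PRS = RS − PS + PR,
  ∂QRU = RU − QU + QR.
The resulting 27×18 matrix has rank 18, and its Smith normal form has invariant factors (1,1,1,1,1,1,1,1,1,1,1,1,1,1,1,1,1,2).

Reading off H_k = ker ∂_k / im ∂_{k+1}:

  H_0: rank C_0 − rank ∂_1 = 9 − 8 = 1, and the invariant factors of ∂_1 are all 1, so H_0 = Z.
  H_1: rank ker ∂_1 − rank ∂_2 = (27 − 8) − 18 = 1, and ∂_2 has invariant factor 2 > 1, so H_1 = Z ⊕ Z/2Z.
  H_2: rank ker ∂_2 − rank ∂_3 = (18 − 18) − 0 = 0, and there is no ∂_3, so H_2 = 0.

As a check, the Euler characteristic is 9 − 27 + 18 = 0, which agrees with 1 − 1 + 0 = 0.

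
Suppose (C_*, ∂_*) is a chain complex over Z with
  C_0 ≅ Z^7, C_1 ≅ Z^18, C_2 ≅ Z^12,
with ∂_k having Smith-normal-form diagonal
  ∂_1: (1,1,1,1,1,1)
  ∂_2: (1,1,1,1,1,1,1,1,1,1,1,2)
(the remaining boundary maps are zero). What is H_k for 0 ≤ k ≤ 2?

H_0: b_0 = 7 − 0 − 6 = 1; torsion from ∂_1 factors > 1: none. So H_0 = Z.
H_1: b_1 = 18 − 6 − 12 = 0; torsion from ∂_2 factors > 1: [2]. So H_1 = Z/2.
H_2: b_2 = 12 − 12 − 0 = 0; torsion from ∂_3 factors > 1: none. So H_2 = 0.

H_0 = Z,  H_1 = Z/2,  H_2 = 0.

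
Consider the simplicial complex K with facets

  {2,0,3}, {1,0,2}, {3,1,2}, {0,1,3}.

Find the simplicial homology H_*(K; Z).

We work with the vertex ordering 0 < 1 < 2 < 3. The simplices of K, each written with vertices in increasing order, are:

  0-simplices (4): [0], [1], [2], [3]
  1-simplices (6): [0,1], [0,2], [0,3], [1,2], [1,3], [2,3]
  2-simplices (4): [0,1,2], [0,1,3], [0,2,3], [1,2,3]

giving chain groups C_0 ≅ Z^4, C_1 ≅ Z^6, C_2 ≅ Z^4.

∂_1: C_1 → C_0 is given by ∂[p,q] = [q] − [p]. For instance
  ∂[2,3] = [3] − [2].
As a 4×6 matrix over Z this has rank 3, with invariant factors (1,1,1).

The boundary map ∂_2: C_2 → C_1 sends each 2-simplex [p,q,r] to [q,r] − [p,r] + [p,q]. For instance
  ∂[0,2,3] = [2,3] − [0,3] + [0,2],
  ∂[1,2,3] = [2,3] − [1,3] + [1,2].
The 6×4 boundary matrix has rank 3 and Smith normal form diag(1,1,1).

Computing H_k = (kernel of ∂_k) / (image of ∂_{k+1}):

  H_0: rank C_0 − rank ∂_1 = 4 − 3 = 1, and the invariant factors of ∂_1 are all 1, so H_0 ≅ Z.
  H_1: rank ker ∂_1 − rank ∂_2 = (6 − 3) − 3 = 0, and the invariant factors of ∂_2 are all 1, so H_1 ≅ 0.
  H_2: rank ker ∂_2 − rank ∂_3 = (4 − 3) − 0 = 1, and there is no ∂_3, so H_2 ≅ Z.

H_0 ≅ Z,  H_1 = 0,  H_2 ≅ Z.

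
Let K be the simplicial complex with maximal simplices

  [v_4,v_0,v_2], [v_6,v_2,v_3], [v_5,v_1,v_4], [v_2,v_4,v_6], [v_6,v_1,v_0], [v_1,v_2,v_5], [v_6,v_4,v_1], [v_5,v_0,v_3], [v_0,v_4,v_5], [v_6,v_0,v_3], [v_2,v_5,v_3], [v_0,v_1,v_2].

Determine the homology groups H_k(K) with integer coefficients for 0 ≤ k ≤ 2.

H_0 ≅ Z,  H_1 ≅ Z/2,  H_2 = 0.

K has 7 vertices, 18 edges, 12 triangles.
rank ∂_0 = 0, rank ∂_1 = 6 ⇒ b_0 = 7 − 0 − 6 = 1; all invariant factors of ∂_1 are 1 so no torsion. So H_0 ≅ Z.
rank ∂_1 = 6, rank ∂_2 = 12 ⇒ b_1 = 18 − 6 − 12 = 0; ∂_2 has invariant factor(s) [2] giving torsion. So H_1 ≅ Z/2.
rank ∂_2 = 12, rank ∂_3 = 0 ⇒ b_2 = 12 − 12 − 0 = 0. So H_2 ≅ 0.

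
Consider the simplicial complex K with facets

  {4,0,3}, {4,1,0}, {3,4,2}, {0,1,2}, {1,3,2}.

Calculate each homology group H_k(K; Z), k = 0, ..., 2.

H_0 = Z,  H_1 = Z,  H_2 = 0.

Order the vertices as 0 < 1 < 2 < 3 < 4. Listing each simplex with vertices in this order, K has dimension 2 with simplices:

  0-simplices (5): [0], [1], [2], [3], [4]
  1-simplices (10): [0,1], [0,2], [0,3], [0,4], [1,2], [1,3], [1,4], [2,3], [2,4], [3,4]
  2-simplices (5): [0,1,2], [0,1,4], [0,3,4], [1,2,3], [2,3,4]

giving chain groups C_0 ≅ Z^5, C_1 ≅ Z^10, C_2 ≅ Z^5.

Boundary ∂_1: C_1 → C_0 maps an edge to its endpoints' difference, ∂[p,q] = q − p.
The resulting 5×10 matrix has rank 4, and its Smith normal form has invariant factors (1,1,1,1).

The boundary map ∂_2: C_2 → C_1 maps a triangle to the signed sum of its edges. For instance
  ∂[0,3,4] = [3,4] − [0,4] + [0,3],
  ∂[1,2,3] = [2,3] − [1,3] + [1,2].
This gives a 10×5 integer matrix of rank 5; reducing to Smith normal form yields diagonal entries (1,1,1,1,1).

From H_k ≅ ker(∂_k) / im(∂_{k+1}) we obtain:

  H_0: rank C_0 − rank ∂_1 = 5 − 4 = 1, and the invariant factors of ∂_1 are all 1, so H_0 = Z.
  H_1: rank ker ∂_1 − rank ∂_2 = (10 − 4) − 5 = 1, and the invariant factors of ∂_2 are all 1, so H_1 = Z.
  H_2: rank ker ∂_2 − rank ∂_3 = (5 − 5) − 0 = 0, and there is no ∂_3, so H_2 = 0.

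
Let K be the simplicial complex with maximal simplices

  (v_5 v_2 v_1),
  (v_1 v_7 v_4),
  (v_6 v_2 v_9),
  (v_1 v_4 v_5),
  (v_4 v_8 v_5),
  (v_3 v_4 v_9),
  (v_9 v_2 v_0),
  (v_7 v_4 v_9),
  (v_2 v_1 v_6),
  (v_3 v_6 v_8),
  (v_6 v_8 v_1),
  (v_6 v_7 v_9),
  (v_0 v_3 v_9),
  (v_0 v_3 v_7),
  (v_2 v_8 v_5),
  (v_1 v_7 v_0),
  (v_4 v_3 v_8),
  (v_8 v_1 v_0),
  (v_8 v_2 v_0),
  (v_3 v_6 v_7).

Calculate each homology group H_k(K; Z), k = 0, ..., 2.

H_0 ≅ Z,  H_1 ≅ Z ⊕ Z_2,  H_2 = 0.

Take the total order v_0 < v_1 < v_2 < v_3 < v_4 < v_5 < v_6 < v_7 < v_8 < v_9 on the vertex set. Then K (dimension 2) consists of the simplices:

  0-simplices (10): [v_0], [v_1], [v_2], [v_3], [v_4], [v_5], [v_6], [v_7], [v_8], [v_9]
  1-simplices (30): (30 of them)
  2-simplices (20): (20 of them)

Hence C_0 ≅ Z^10, C_1 ≅ Z^30, C_2 ≅ Z^20.

The boundary map ∂_1: C_1 → C_0 is given by ∂[p,q] = [q] − [p].
The resulting 10×30 matrix has rank 9, and its Smith normal form has invariant factors (1,1,1,1,1,1,1,1,1).

Boundary ∂_2: C_2 → C_1 maps a triangle to the signed sum of its edges. For instance
  ∂[v_1,v_2,v_6] = [v_2,v_6] − [v_1,v_6] + [v_1,v_2],
  ∂[v_1,v_4,v_5] = [v_4,v_5] − [v_1,v_5] + [v_1,v_4].
The resulting 30×20 matrix has rank 20, and its Smith normal form has invariant factors (1,1,1,1,1,1,1,1,1,1,1,1,1,1,1,1,1,1,1,2).

Reading off H_k = ker ∂_k / im ∂_{k+1}:

  H_0: rank C_0 − rank ∂_1 = 10 − 9 = 1, and the invariant factors of ∂_1 are all 1, so H_0 ≅ Z.
  H_1: rank ker ∂_1 − rank ∂_2 = (30 − 9) − 20 = 1, and ∂_2 has invariant factor 2 > 1, so H_1 ≅ Z ⊕ Z_2.
  H_2: rank ker ∂_2 − rank ∂_3 = (20 − 20) − 0 = 0, and there is no ∂_3, so H_2 ≅ 0.

As a check, the Euler characteristic is 10 − 30 + 20 = 0, which agrees with 1 − 1 + 0 = 0.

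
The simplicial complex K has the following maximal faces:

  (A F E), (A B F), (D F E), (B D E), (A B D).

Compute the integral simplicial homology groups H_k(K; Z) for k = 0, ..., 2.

Fix the vertex order A < B < D < E < F and write every simplex with vertices in increasing order. Then dim K = 2 and the simplices of K are:

  0-simplices (5): A, B, D, E, F
  1-simplices (10): AB, AD, AE, AF, BD, BE, BF, DE, DF, EF
  2-simplices (5): ABD, ABF, AEF, BDE, DEF

so the chain groups are C_0 ≅ Z^5, C_1 ≅ Z^10, C_2 ≅ Z^5.

The boundary map ∂_1: C_1 → C_0 is given by ∂[p,q] = [q] − [p].
The resulting 5×10 matrix has rank 4, and its Smith normal form has invariant factors (1,1,1,1).

The boundary map ∂_2: C_2 → C_1 maps a triangle to the signed sum of its edges. For instance
  ∂ABF = BF − AF + AB,
  ∂ABD = BD − AD + AB.
This gives a 10×5 integer matrix of rank 5; reducing to Smith normal form yields diagonal entries (1,1,1,1,1).

Computing H_k = (kernel of ∂_k) / (image of ∂_{k+1}):

  H_0: rank C_0 − rank ∂_1 = 5 − 4 = 1, and the invariant factors of ∂_1 are all 1, so H_0 ≅ Z.
  H_1: rank ker ∂_1 − rank ∂_2 = (10 − 4) − 5 = 1, and the invariant factors of ∂_2 are all 1, so H_1 ≅ Z.
  H_2: rank ker ∂_2 − rank ∂_3 = (5 − 5) − 0 = 0, and there is no ∂_3, so H_2 ≅ 0.

(K is a triangulation of the Möbius band.)

H_0 = Z,  H_1 = Z,  H_2 = 0.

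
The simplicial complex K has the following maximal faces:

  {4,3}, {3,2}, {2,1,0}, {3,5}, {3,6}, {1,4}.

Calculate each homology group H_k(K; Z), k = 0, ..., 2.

H_0 ≅ Z,  H_1 ≅ Z,  H_2 = 0.

We work with the vertex ordering 0 < 1 < 2 < 3 < 4 < 5 < 6. The simplices of K, each written with vertices in increasing order, are:

  0-simplices (7): [0], [1], [2], [3], [4], [5], [6]
  1-simplices (8): [0,1], [0,2], [1,2], [1,4], [2,3], [3,4], [3,5], [3,6]
  2-simplices (1): [0,1,2]

so the chain groups are C_0 ≅ Z^7, C_1 ≅ Z^8, C_2 ≅ Z^1.

∂_1: C_1 → C_0 maps an edge to its endpoints' difference, ∂[p,q] = q − p. For instance
  ∂[0,2] = [2] − [0].
The resulting 7×8 matrix has rank 6, and its Smith normal form has invariant factors (1,1,1,1,1,1).

The boundary map ∂_2: C_2 → C_1 acts by ∂[p,q,r] = [q,r] − [p,r] + [p,q]. For instance
  ∂[0,1,2] = [1,2] − [0,2] + [0,1].
This gives a 8×1 integer matrix of rank 1; reducing to Smith normal form yields diagonal entries (1).

Now H_k = ker ∂_k / im ∂_{k+1}, so:

  H_0: rank C_0 − rank ∂_1 = 7 − 6 = 1, and the invariant factors of ∂_1 are all 1, so H_0 = Z.
  H_1: rank ker ∂_1 − rank ∂_2 = (8 − 6) − 1 = 1, and the invariant factors of ∂_2 are all 1, so H_1 = Z.
  H_2: rank ker ∂_2 − rank ∂_3 = (1 − 1) − 0 = 0, and there is no ∂_3, so H_2 = 0.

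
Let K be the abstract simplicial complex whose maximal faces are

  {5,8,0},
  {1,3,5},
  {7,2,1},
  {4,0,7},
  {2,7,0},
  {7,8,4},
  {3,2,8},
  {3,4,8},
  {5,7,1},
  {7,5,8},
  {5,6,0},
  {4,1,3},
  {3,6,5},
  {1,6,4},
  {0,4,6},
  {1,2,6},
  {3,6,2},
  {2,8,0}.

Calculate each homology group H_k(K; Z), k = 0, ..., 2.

We work with the vertex ordering 0 < 1 < 2 < 3 < 4 < 5 < 6 < 7 < 8. The simplices of K, each written with vertices in increasing order, are:

  0-simplices (9): [0], [1], [2], [3], [4], [5], [6], [7], [8]
  1-simplices (27): (27 of them)
  2-simplices (18): [0,2,7], [0,2,8], [0,4,6], [0,4,7], [0,5,6], [0,5,8], [1,2,6], [1,2,7], [1,3,4], [1,3,5], [1,4,6], [1,5,7], [2,3,6], [2,3,8], [3,4,8], [3,5,6], [4,7,8], [5,7,8]

so the chain groups are C_0 ≅ Z^9, C_1 ≅ Z^27, C_2 ≅ Z^18.

The boundary map ∂_1: C_1 → C_0 is given by ∂[p,q] = [q] − [p].
As a 9×27 matrix over Z this has rank 8, with invariant factors (1,1,1,1,1,1,1,1).

Boundary ∂_2: C_2 → C_1 acts by ∂[p,q,r] = [q,r] − [p,r] + [p,q]. For instance
  ∂[2,3,6] = [3,6] − [2,6] + [2,3],
  ∂[4,7,8] = [7,8] − [4,8] + [4,7].
This gives a 27×18 integer matrix of rank 18; reducing to Smith normal form yields diagonal entries (1,1,1,1,1,1,1,1,1,1,1,1,1,1,1,1,1,2).

Now H_k = ker ∂_k / im ∂_{k+1}, so:

  H_0: rank C_0 − rank ∂_1 = 9 − 8 = 1, and the invariant factors of ∂_1 are all 1, so H_0 = Z.
  H_1: rank ker ∂_1 − rank ∂_2 = (27 − 8) − 18 = 1, and ∂_2 has invariant factor 2 > 1, so H_1 = Z × Z/2.
  H_2: rank ker ∂_2 − rank ∂_3 = (18 − 18) − 0 = 0, and there is no ∂_3, so H_2 = 0.

H_0 ≅ Z,  H_1 ≅ Z × Z/2,  H_2 = 0.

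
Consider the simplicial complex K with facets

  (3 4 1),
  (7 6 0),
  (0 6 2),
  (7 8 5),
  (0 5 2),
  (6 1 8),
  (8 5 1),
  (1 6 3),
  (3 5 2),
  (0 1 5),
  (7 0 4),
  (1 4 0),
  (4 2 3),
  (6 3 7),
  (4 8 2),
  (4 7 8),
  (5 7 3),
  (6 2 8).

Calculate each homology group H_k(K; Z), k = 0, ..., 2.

Take the total order 0 < 1 < 2 < 3 < 4 < 5 < 6 < 7 < 8 on the vertex set. Then K (dimension 2) consists of the simplices:

  0-simplices (9): [0], [1], [2], [3], [4], [5], [6], [7], [8]
  1-simplices (27): (27 of them)
  2-simplices (18): [0,1,4], [0,1,5], [0,2,5], [0,2,6], [0,4,7], [0,6,7], [1,3,4], [1,3,6], [1,5,8], [1,6,8], [2,3,4], [2,3,5], [2,4,8], [2,6,8], [3,5,7], [3,6,7], [4,7,8], [5,7,8]

so the chain groups are C_0 ≅ Z^9, C_1 ≅ Z^27, C_2 ≅ Z^18.

The boundary map ∂_1: C_1 → C_0 maps an edge to its endpoints' difference, ∂[p,q] = q − p. For instance
  ∂[3,4] = [4] − [3].
This gives a 9×27 integer matrix of rank 8; reducing to Smith normal form yields diagonal entries (1,1,1,1,1,1,1,1).

∂_2: C_2 → C_1 acts by ∂[p,q,r] = [q,r] − [p,r] + [p,q]. For instance
  ∂[3,5,7] = [5,7] − [3,7] + [3,5],
  ∂[1,3,4] = [3,4] − [1,4] + [1,3].
This gives a 27×18 integer matrix of rank 17; reducing to Smith normal form yields diagonal entries (1,1,1,1,1,1,1,1,1,1,1,1,1,1,1,1,1).

From H_k ≅ ker(∂_k) / im(∂_{k+1}) we obtain:

  H_0: rank C_0 − rank ∂_1 = 9 − 8 = 1, and the invariant factors of ∂_1 are all 1, so H_0 = Z.
  H_1: rank ker ∂_1 − rank ∂_2 = (27 − 8) − 17 = 2, and the invariant factors of ∂_2 are all 1, so H_1 = Z^2.
  H_2: rank ker ∂_2 − rank ∂_3 = (18 − 17) − 0 = 1, and there is no ∂_3, so H_2 = Z.

(K is a triangulation of the torus T^2.)

H_0 ≅ Z,  H_1 ≅ Z^2,  H_2 ≅ Z.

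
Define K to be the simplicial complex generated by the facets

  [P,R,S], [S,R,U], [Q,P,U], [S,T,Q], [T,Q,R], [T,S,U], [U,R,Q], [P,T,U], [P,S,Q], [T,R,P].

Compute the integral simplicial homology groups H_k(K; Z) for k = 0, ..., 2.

H_0 ≅ Z,  H_1 ≅ Z_2,  H_2 = 0.

Fix the vertex order P < Q < R < S < T < U and write every simplex with vertices in increasing order. Then dim K = 2 and the simplices of K are:

  0-simplices (6): P, Q, R, S, T, U
  1-simplices (15): PQ, PR, PS, PT, PU, QR, QS, QT, QU, RS, RT, RU, ST, SU, TU
  2-simplices (10): PQS, PQU, PRS, PRT, PTU, QRT, QRU, QST, RSU, STU

giving chain groups C_0 ≅ Z^6, C_1 ≅ Z^15, C_2 ≅ Z^10.

∂_1: C_1 → C_0 maps an edge to its endpoints' difference, ∂[p,q] = q − p.
The resulting 6×15 matrix has rank 5, and its Smith normal form has invariant factors (1,1,1,1,1).

The boundary map ∂_2: C_2 → C_1 sends each 2-simplex [p,q,r] to [q,r] − [p,r] + [p,q]. For instance
  ∂PTU = TU − PU + PT,
  ∂QRU = RU − QU + QR.
As a 15×10 matrix over Z this has rank 10, with invariant factors (1,1,1,1,1,1,1,1,1,2).

Reading off H_k = ker ∂_k / im ∂_{k+1}:

  H_0: rank C_0 − rank ∂_1 = 6 − 5 = 1, and the invariant factors of ∂_1 are all 1, so H_0 ≅ Z.
  H_1: rank ker ∂_1 − rank ∂_2 = (15 − 5) − 10 = 0, and ∂_2 has invariant factor 2 > 1, so H_1 ≅ Z_2.
  H_2: rank ker ∂_2 − rank ∂_3 = (10 − 10) − 0 = 0, and there is no ∂_3, so H_2 ≅ 0.

As a check, the Euler characteristic is 6 − 15 + 10 = 1, which agrees with 1 − 0 + 0 = 1.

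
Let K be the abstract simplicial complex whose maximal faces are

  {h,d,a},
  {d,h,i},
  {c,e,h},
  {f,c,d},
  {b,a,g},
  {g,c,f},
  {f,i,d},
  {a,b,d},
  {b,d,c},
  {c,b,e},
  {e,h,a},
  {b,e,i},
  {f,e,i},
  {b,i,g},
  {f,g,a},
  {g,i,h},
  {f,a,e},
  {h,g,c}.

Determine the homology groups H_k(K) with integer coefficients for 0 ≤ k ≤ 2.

H_0 ≅ Z,  H_1 ≅ Z^2,  H_2 ≅ Z.

Order the vertices as a < b < c < d < e < f < g < h < i. Listing each simplex with vertices in this order, K has dimension 2 with simplices:

  0-simplices (9): a, b, c, d, e, f, g, h, i
  1-simplices (27): ab, ad, ae, af, ag, ah, bc, bd, be, bg, bi, cd, ce, cf, cg, ch, df, dh, di, ef, eh, ei, fg, fi, gh, gi, hi
  2-simplices (18): abd, abg, adh, aef, aeh, afg, bcd, bce, bei, bgi, cdf, ceh, cfg, cgh, dfi, dhi, efi, ghi

giving chain groups C_0 ≅ Z^9, C_1 ≅ Z^27, C_2 ≅ Z^18.

Boundary ∂_1: C_1 → C_0 sends each edge [p,q] (with p < q) to q − p.
The resulting 9×27 matrix has rank 8, and its Smith normal form has invariant factors (1,1,1,1,1,1,1,1).

The boundary map ∂_2: C_2 → C_1 sends each 2-simplex [p,q,r] to [q,r] − [p,r] + [p,q]. For instance
  ∂cgh = gh − ch + cg,
  ∂ceh = eh − ch + ce.
This gives a 27×18 integer matrix of rank 17; reducing to Smith normal form yields diagonal entries (1,1,1,1,1,1,1,1,1,1,1,1,1,1,1,1,1).

Reading off H_k = ker ∂_k / im ∂_{k+1}:

  H_0: rank C_0 − rank ∂_1 = 9 − 8 = 1, and the invariant factors of ∂_1 are all 1, so H_0 ≅ Z.
  H_1: rank ker ∂_1 − rank ∂_2 = (27 − 8) − 17 = 2, and the invariant factors of ∂_2 are all 1, so H_1 ≅ Z^2.
  H_2: rank ker ∂_2 − rank ∂_3 = (18 − 17) − 0 = 1, and there is no ∂_3, so H_2 ≅ Z.

As a check, the Euler characteristic is 9 − 27 + 18 = 0, which agrees with 1 − 2 + 1 = 0.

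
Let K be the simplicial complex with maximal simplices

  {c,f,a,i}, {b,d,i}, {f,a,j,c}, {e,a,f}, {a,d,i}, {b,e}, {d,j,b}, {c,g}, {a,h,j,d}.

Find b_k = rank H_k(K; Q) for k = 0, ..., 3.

Order the vertices as a < b < c < d < e < f < g < h < i < j. Listing each simplex with vertices in this order, K has dimension 3 with simplices:

  0-simplices (10): a, b, c, d, e, f, g, h, i, j
  1-simplices (22): ac, ad, ae, af, ah, ai, aj, bd, be, bi, bj, cf, cg, ci, cj, dh, di, dj, ef, fi, fj, hj
  2-simplices (15): acf, aci, acj, adh, adi, adj, aef, afi, afj, ahj, bdi, bdj, cfi, cfj, dhj
  3-simplices (3): acfi, acfj, adhj

Hence C_0 ≅ Z^10, C_1 ≅ Z^22, C_2 ≅ Z^15, C_3 ≅ Z^3.

∂_1: C_1 → C_0 maps an edge to its endpoints' difference, ∂[p,q] = q − p.
This gives a 10×22 integer matrix of rank 9; reducing to Smith normal form yields diagonal entries (1,1,1,1,1,1,1,1,1).

The boundary map ∂_2: C_2 → C_1 sends each 2-simplex [p,q,r] to [q,r] − [p,r] + [p,q]. For instance
  ∂adj = dj − aj + ad,
  ∂bdj = dj − bj + bd.
This gives a 22×15 integer matrix of rank 12; reducing to Smith normal form yields diagonal entries (1,1,1,1,1,1,1,1,1,1,1,1).

Boundary ∂_3: C_3 → C_2 sends each 3-simplex σ to the alternating sum Σ_i (−1)^i (σ with its i-th vertex removed). For instance
  ∂adhj = dhj − ahj + adj − adh,
  ∂acfj = cfj − afj + acj − acf.
The resulting 15×3 matrix has rank 3, and its Smith normal form has invariant factors (1,1,1).

Computing H_k = (kernel of ∂_k) / (image of ∂_{k+1}):

  H_0: rank C_0 − rank ∂_1 = 10 − 9 = 1, and the invariant factors of ∂_1 are all 1, so H_0 ≅ Z.
  H_1: rank ker ∂_1 − rank ∂_2 = (22 − 9) − 12 = 1, and the invariant factors of ∂_2 are all 1, so H_1 ≅ Z.
  H_2: rank ker ∂_2 − rank ∂_3 = (15 − 12) − 3 = 0, and the invariant factors of ∂_3 are all 1, so H_2 ≅ 0.
  H_3: rank ker ∂_3 − rank ∂_4 = (3 − 3) − 0 = 0, and there is no ∂_4, so H_3 ≅ 0.

As a check, the Euler characteristic is 10 − 22 + 15 − 3 = 0, which agrees with 1 − 1 + 0 − 0 = 0.

Hence the Betti numbers are b_0 = 1, b_1 = 1, b_2 = 0, b_3 = 0.

b_0 = 1, b_1 = 1, b_2 = 0, b_3 = 0.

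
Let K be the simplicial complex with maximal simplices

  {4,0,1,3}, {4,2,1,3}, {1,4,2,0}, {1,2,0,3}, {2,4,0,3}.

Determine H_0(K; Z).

We work with the vertex ordering 0 < 1 < 2 < 3 < 4. The simplices of K, each written with vertices in increasing order, are:

  0-simplices (5): [0], [1], [2], [3], [4]
  1-simplices (10): [0,1], [0,2], [0,3], [0,4], [1,2], [1,3], [1,4], [2,3], [2,4], [3,4]
  2-simplices (10): [0,1,2], [0,1,3], [0,1,4], [0,2,3], [0,2,4], [0,3,4], [1,2,3], [1,2,4], [1,3,4], [2,3,4]
  3-simplices (5): [0,1,2,3], [0,1,2,4], [0,1,3,4], [0,2,3,4], [1,2,3,4]

giving chain groups C_0 ≅ Z^5, C_1 ≅ Z^10, C_2 ≅ Z^10, C_3 ≅ Z^5.

The boundary map ∂_1: C_1 → C_0 maps an edge to its endpoints' difference, ∂[p,q] = q − p.
As a 5×10 matrix over Z this has rank 4, with invariant factors (1,1,1,1).

∂_2: C_2 → C_1 acts by ∂[p,q,r] = [q,r] − [p,r] + [p,q]. For instance
  ∂[1,2,4] = [2,4] − [1,4] + [1,2],
  ∂[0,1,2] = [1,2] − [0,2] + [0,1].
As a 10×10 matrix over Z this has rank 6, with invariant factors (1,1,1,1,1,1).

Boundary ∂_3: C_3 → C_2 sends each 3-simplex σ to the alternating sum Σ_i (−1)^i (σ with its i-th vertex removed). For instance
  ∂[1,2,3,4] = [2,3,4] − [1,3,4] + [1,2,4] − [1,2,3],
  ∂[0,1,3,4] = [1,3,4] − [0,3,4] + [0,1,4] − [0,1,3].
The 10×5 boundary matrix has rank 4 and Smith normal form diag(1,1,1,1).

Reading off H_k = ker ∂_k / im ∂_{k+1}:

  H_0: rank C_0 − rank ∂_1 = 5 − 4 = 1, and the invariant factors of ∂_1 are all 1, so H_0 = Z.

(K is a triangulation of the 3-sphere S^3.)

H_0 ≅ Z.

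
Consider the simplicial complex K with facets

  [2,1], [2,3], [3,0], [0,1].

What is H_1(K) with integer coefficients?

Fix the vertex order 0 < 1 < 2 < 3 and write every simplex with vertices in increasing order. Then dim K = 1 and the simplices of K are:

  0-simplices (4): [0], [1], [2], [3]
  1-simplices (4): [0,1], [0,3], [1,2], [2,3]

giving chain groups C_0 ≅ Z^4, C_1 ≅ Z^4.

Boundary ∂_1: C_1 → C_0 maps an edge to its endpoints' difference, ∂[p,q] = q − p.
The 4×4 boundary matrix has rank 3 and Smith normal form diag(1,1,1).

From H_k ≅ ker(∂_k) / im(∂_{k+1}) we obtain:

  H_1: rank ker ∂_1 − rank ∂_2 = (4 − 3) − 0 = 1, and there is no ∂_2, so H_1 = Z.

H_1 ≅ Z.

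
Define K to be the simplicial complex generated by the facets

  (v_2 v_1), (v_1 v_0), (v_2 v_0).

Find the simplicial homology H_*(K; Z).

H_0 = Z,  H_1 = Z.

Take the total order v_0 < v_1 < v_2 on the vertex set. Then K (dimension 1) consists of the simplices:

  0-simplices (3): [v_0], [v_1], [v_2]
  1-simplices (3): [v_0,v_1], [v_0,v_2], [v_1,v_2]

giving chain groups C_0 ≅ Z^3, C_1 ≅ Z^3.

∂_1: C_1 → C_0 is given by ∂[p,q] = [q] − [p]. For instance
  ∂[v_0,v_2] = [v_2] − [v_0].
The 3×3 boundary matrix has rank 2 and Smith normal form diag(1,1).

Computing H_k = (kernel of ∂_k) / (image of ∂_{k+1}):

  H_0: rank C_0 − rank ∂_1 = 3 − 2 = 1, and the invariant factors of ∂_1 are all 1, so H_0 ≅ Z.
  H_1: rank ker ∂_1 − rank ∂_2 = (3 − 2) − 0 = 1, and there is no ∂_2, so H_1 ≅ Z.

As a check, the Euler characteristic is 3 − 3 = 0, which agrees with 1 − 1 = 0.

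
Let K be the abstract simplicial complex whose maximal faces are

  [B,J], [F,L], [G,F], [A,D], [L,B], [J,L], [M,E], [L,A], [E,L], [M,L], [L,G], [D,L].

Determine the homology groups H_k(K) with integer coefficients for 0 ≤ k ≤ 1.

H_0 ≅ Z,  H_1 ≅ Z^4.

Order the vertices as A < B < D < E < F < G < J < L < M. Listing each simplex with vertices in this order, K has dimension 1 with simplices:

  0-simplices (9): A, B, D, E, F, G, J, L, M
  1-simplices (12): AD, AL, BJ, BL, DL, EL, EM, FG, FL, GL, JL, LM

Hence C_0 ≅ Z^9, C_1 ≅ Z^12.

The boundary map ∂_1: C_1 → C_0 sends each edge [p,q] (with p < q) to q − p.
The resulting 9×12 matrix has rank 8, and its Smith normal form has invariant factors (1,1,1,1,1,1,1,1).

Now H_k = ker ∂_k / im ∂_{k+1}, so:

  H_0: rank C_0 − rank ∂_1 = 9 − 8 = 1, and the invariant factors of ∂_1 are all 1, so H_0 ≅ Z.
  H_1: rank ker ∂_1 − rank ∂_2 = (12 − 8) − 0 = 4, and there is no ∂_2, so H_1 ≅ Z^4.

As a check, the Euler characteristic is 9 − 12 = -3, which agrees with 1 − 4 = -3.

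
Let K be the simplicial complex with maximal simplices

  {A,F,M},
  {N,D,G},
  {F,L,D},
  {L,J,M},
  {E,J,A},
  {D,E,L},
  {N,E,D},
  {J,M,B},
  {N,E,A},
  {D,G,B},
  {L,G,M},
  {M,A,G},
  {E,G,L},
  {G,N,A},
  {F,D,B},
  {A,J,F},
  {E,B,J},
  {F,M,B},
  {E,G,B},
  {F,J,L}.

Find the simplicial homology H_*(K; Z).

H_0 ≅ Z,  H_1 ≅ Z ⊕ Z/2Z,  H_2 = 0.

Fix the vertex order A < B < D < E < F < G < J < L < M < N and write every simplex with vertices in increasing order. Then dim K = 2 and the simplices of K are:

  0-simplices (10): A, B, D, E, F, G, J, L, M, N
  1-simplices (30): AE, AF, AG, AJ, AM, AN, BD, BE, BF, BG, BJ, BM, DE, DF, DG, DL, DN, EG, EJ, EL, EN, FJ, FL, FM, GL, GM, GN, JL, JM, LM
  2-simplices (20): AEJ, AEN, AFJ, AFM, AGM, AGN, BDF, BDG, BEG, BEJ, BFM, BJM, DEL, DEN, DFL, DGN, EGL, FJL, GLM, JLM

giving chain groups C_0 ≅ Z^10, C_1 ≅ Z^30, C_2 ≅ Z^20.

∂_1: C_1 → C_0 is given by ∂[p,q] = [q] − [p].
The 10×30 boundary matrix has rank 9 and Smith normal form diag(1,1,1,1,1,1,1,1,1).

Boundary ∂_2: C_2 → C_1 sends each 2-simplex [p,q,r] to [q,r] − [p,r] + [p,q]. For instance
  ∂DEL = EL − DL + DE,
  ∂BFM = FM − BM + BF.
As a 30×20 matrix over Z this has rank 20, with invariant factors (1,1,1,1,1,1,1,1,1,1,1,1,1,1,1,1,1,1,1,2).

Now H_k = ker ∂_k / im ∂_{k+1}, so:

  H_0: rank C_0 − rank ∂_1 = 10 − 9 = 1, and the invariant factors of ∂_1 are all 1, so H_0 = Z.
  H_1: rank ker ∂_1 − rank ∂_2 = (30 − 9) − 20 = 1, and ∂_2 has invariant factor 2 > 1, so H_1 = Z ⊕ Z/2Z.
  H_2: rank ker ∂_2 − rank ∂_3 = (20 − 20) − 0 = 0, and there is no ∂_3, so H_2 = 0.

As a check, the Euler characteristic is 10 − 30 + 20 = 0, which agrees with 1 − 1 + 0 = 0.
(K is a triangulation of the Klein bottle.)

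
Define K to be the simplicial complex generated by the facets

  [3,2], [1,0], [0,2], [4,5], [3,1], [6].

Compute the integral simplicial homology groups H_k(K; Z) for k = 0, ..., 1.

Take the total order 0 < 1 < 2 < 3 < 4 < 5 < 6 on the vertex set. Then K (dimension 1) consists of the simplices:

  0-simplices (7): [0], [1], [2], [3], [4], [5], [6]
  1-simplices (5): [0,1], [0,2], [1,3], [2,3], [4,5]

Hence C_0 ≅ Z^7, C_1 ≅ Z^5.

Boundary ∂_1: C_1 → C_0 maps an edge to its endpoints' difference, ∂[p,q] = q − p. For instance
  ∂[4,5] = [5] − [4].
The 7×5 boundary matrix has rank 4 and Smith normal form diag(1,1,1,1).

Now H_k = ker ∂_k / im ∂_{k+1}, so:

  H_0: rank C_0 − rank ∂_1 = 7 − 4 = 3, and the invariant factors of ∂_1 are all 1, so H_0 = Z^3.
  H_1: rank ker ∂_1 − rank ∂_2 = (5 − 4) − 0 = 1, and there is no ∂_2, so H_1 = Z.

H_0 = Z^3,  H_1 = Z.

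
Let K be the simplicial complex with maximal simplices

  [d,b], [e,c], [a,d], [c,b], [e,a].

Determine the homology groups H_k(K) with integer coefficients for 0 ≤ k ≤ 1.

H_0 ≅ Z,  H_1 ≅ Z.

Order the vertices as a < b < c < d < e. Listing each simplex with vertices in this order, K has dimension 1 with simplices:

  0-simplices (5): a, b, c, d, e
  1-simplices (5): ad, ae, bc, bd, ce

so the chain groups are C_0 ≅ Z^5, C_1 ≅ Z^5.

The boundary map ∂_1: C_1 → C_0 sends each edge [p,q] (with p < q) to q − p.
The resulting 5×5 matrix has rank 4, and its Smith normal form has invariant factors (1,1,1,1).

Reading off H_k = ker ∂_k / im ∂_{k+1}:

  H_0: rank C_0 − rank ∂_1 = 5 − 4 = 1, and the invariant factors of ∂_1 are all 1, so H_0 = Z.
  H_1: rank ker ∂_1 − rank ∂_2 = (5 − 4) − 0 = 1, and there is no ∂_2, so H_1 = Z.

(K is a triangulation of the circle S^1.)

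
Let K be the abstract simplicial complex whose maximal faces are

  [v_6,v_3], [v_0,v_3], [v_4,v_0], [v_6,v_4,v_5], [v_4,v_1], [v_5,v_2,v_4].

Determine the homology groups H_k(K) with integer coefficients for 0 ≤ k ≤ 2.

H_0 ≅ Z,  H_1 ≅ Z,  H_2 = 0.

Order the vertices as v_0 < v_1 < v_2 < v_3 < v_4 < v_5 < v_6. Listing each simplex with vertices in this order, K has dimension 2 with simplices:

  0-simplices (7): [v_0], [v_1], [v_2], [v_3], [v_4], [v_5], [v_6]
  1-simplices (9): [v_0,v_3], [v_0,v_4], [v_1,v_4], [v_2,v_4], [v_2,v_5], [v_3,v_6], [v_4,v_5], [v_4,v_6], [v_5,v_6]
  2-simplices (2): [v_2,v_4,v_5], [v_4,v_5,v_6]

giving chain groups C_0 ≅ Z^7, C_1 ≅ Z^9, C_2 ≅ Z^2.

∂_1: C_1 → C_0 sends each edge [p,q] (with p < q) to q − p. For instance
  ∂[v_0,v_3] = [v_3] − [v_0].
The 7×9 boundary matrix has rank 6 and Smith normal form diag(1,1,1,1,1,1).

The boundary map ∂_2: C_2 → C_1 maps a triangle to the signed sum of its edges. For instance
  ∂[v_2,v_4,v_5] = [v_4,v_5] − [v_2,v_5] + [v_2,v_4],
  ∂[v_4,v_5,v_6] = [v_5,v_6] − [v_4,v_6] + [v_4,v_5].
The 9×2 boundary matrix has rank 2 and Smith normal form diag(1,1).

Reading off H_k = ker ∂_k / im ∂_{k+1}:

  H_0: rank C_0 − rank ∂_1 = 7 − 6 = 1, and the invariant factors of ∂_1 are all 1, so H_0 = Z.
  H_1: rank ker ∂_1 − rank ∂_2 = (9 − 6) − 2 = 1, and the invariant factors of ∂_2 are all 1, so H_1 = Z.
  H_2: rank ker ∂_2 − rank ∂_3 = (2 − 2) − 0 = 0, and there is no ∂_3, so H_2 = 0.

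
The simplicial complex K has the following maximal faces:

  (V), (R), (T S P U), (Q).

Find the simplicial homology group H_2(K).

H_2 ≅ 0.

K has 7 vertices, 6 edges, 4 triangles, 1 3-simplex.
rank ∂_2 = 3, rank ∂_3 = 1 ⇒ b_2 = 4 − 3 − 1 = 0; all invariant factors of ∂_3 are 1 so no torsion. So H_2 ≅ 0.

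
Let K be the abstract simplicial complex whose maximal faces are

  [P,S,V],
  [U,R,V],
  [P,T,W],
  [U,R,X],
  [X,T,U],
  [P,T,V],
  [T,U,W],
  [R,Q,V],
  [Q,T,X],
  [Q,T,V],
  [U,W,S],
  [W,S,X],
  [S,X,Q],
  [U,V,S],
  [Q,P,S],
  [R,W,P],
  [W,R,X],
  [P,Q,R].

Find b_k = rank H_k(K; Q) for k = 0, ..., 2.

b_0 = 1, b_1 = 1, b_2 = 0.

Take the total order P < Q < R < S < T < U < V < W < X on the vertex set. Then K (dimension 2) consists of the simplices:

  0-simplices (9): P, Q, R, S, T, U, V, W, X
  1-simplices (27): PQ, PR, PS, PT, PV, PW, QR, QS, QT, QV, QX, RU, RV, RW, RX, SU, SV, SW, SX, TU, TV, TW, TX, UV, UW, UX, WX
  2-simplices (18): PQR, PQS, PRW, PSV, PTV, PTW, QRV, QSX, QTV, QTX, RUV, RUX, RWX, SUV, SUW, SWX, TUW, TUX

so the chain groups are C_0 ≅ Z^9, C_1 ≅ Z^27, C_2 ≅ Z^18.

Boundary ∂_1: C_1 → C_0 sends each edge [p,q] (with p < q) to q − p. For instance
  ∂PT = T − P.
As a 9×27 matrix over Z this has rank 8, with invariant factors (1,1,1,1,1,1,1,1).

The boundary map ∂_2: C_2 → C_1 acts by ∂[p,q,r] = [q,r] − [p,r] + [p,q]. For instance
  ∂QTV = TV − QV + QT,
  ∂PQR = QR − PR + PQ.
The 27×18 boundary matrix has rank 18 and Smith normal form diag(1,1,1,1,1,1,1,1,1,1,1,1,1,1,1,1,1,2).

From H_k ≅ ker(∂_k) / im(∂_{k+1}) we obtain:

  H_0: rank C_0 − rank ∂_1 = 9 − 8 = 1, and the invariant factors of ∂_1 are all 1, so H_0 = Z.
  H_1: rank ker ∂_1 − rank ∂_2 = (27 − 8) − 18 = 1, and ∂_2 has invariant factor 2 > 1, so H_1 = Z ⊕ Z/2Z.
  H_2: rank ker ∂_2 − rank ∂_3 = (18 − 18) − 0 = 0, and there is no ∂_3, so H_2 = 0.

Hence the Betti numbers are b_0 = 1, b_1 = 1, b_2 = 0.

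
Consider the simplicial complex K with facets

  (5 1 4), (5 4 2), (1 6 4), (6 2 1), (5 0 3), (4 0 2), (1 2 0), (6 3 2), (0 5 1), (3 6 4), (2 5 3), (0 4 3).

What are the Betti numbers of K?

We work with the vertex ordering 0 < 1 < 2 < 3 < 4 < 5 < 6. The simplices of K, each written with vertices in increasing order, are:

  0-simplices (7): [0], [1], [2], [3], [4], [5], [6]
  1-simplices (18): [0,1], [0,2], [0,3], [0,4], [0,5], [1,2], [1,4], [1,5], [1,6], [2,3], [2,4], [2,5], [2,6], [3,4], [3,5], [3,6], [4,5], [4,6]
  2-simplices (12): [0,1,2], [0,1,5], [0,2,4], [0,3,4], [0,3,5], [1,2,6], [1,4,5], [1,4,6], [2,3,5], [2,3,6], [2,4,5], [3,4,6]

giving chain groups C_0 ≅ Z^7, C_1 ≅ Z^18, C_2 ≅ Z^12.

∂_1: C_1 → C_0 maps an edge to its endpoints' difference, ∂[p,q] = q − p.
The 7×18 boundary matrix has rank 6 and Smith normal form diag(1,1,1,1,1,1).

Boundary ∂_2: C_2 → C_1 sends each 2-simplex [p,q,r] to [q,r] − [p,r] + [p,q]. For instance
  ∂[2,3,5] = [3,5] − [2,5] + [2,3],
  ∂[0,1,2] = [1,2] − [0,2] + [0,1].
This gives a 18×12 integer matrix of rank 12; reducing to Smith normal form yields diagonal entries (1,1,1,1,1,1,1,1,1,1,1,2).

Reading off H_k = ker ∂_k / im ∂_{k+1}:

  H_0: rank C_0 − rank ∂_1 = 7 − 6 = 1, and the invariant factors of ∂_1 are all 1, so H_0 = Z.
  H_1: rank ker ∂_1 − rank ∂_2 = (18 − 6) − 12 = 0, and ∂_2 has invariant factor 2 > 1, so H_1 = Z/2.
  H_2: rank ker ∂_2 − rank ∂_3 = (12 − 12) − 0 = 0, and there is no ∂_3, so H_2 = 0.

As a check, the Euler characteristic is 7 − 18 + 12 = 1, which agrees with 1 − 0 + 0 = 1.
(K is a triangulation of the real projective plane RP^2.)

Hence the Betti numbers are b_0 = 1, b_1 = 0, b_2 = 0.

b_0 = 1, b_1 = 0, b_2 = 0.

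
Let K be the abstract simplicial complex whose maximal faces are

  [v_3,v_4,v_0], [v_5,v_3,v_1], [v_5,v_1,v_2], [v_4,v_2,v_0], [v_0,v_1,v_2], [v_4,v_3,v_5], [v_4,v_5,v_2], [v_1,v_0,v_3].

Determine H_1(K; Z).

H_1 = 0.

Fix the vertex order v_0 < v_1 < v_2 < v_3 < v_4 < v_5 and write every simplex with vertices in increasing order. Then dim K = 2 and the simplices of K are:

  0-simplices (6): [v_0], [v_1], [v_2], [v_3], [v_4], [v_5]
  1-simplices (12): [v_0,v_1], [v_0,v_2], [v_0,v_3], [v_0,v_4], [v_1,v_2], [v_1,v_3], [v_1,v_5], [v_2,v_4], [v_2,v_5], [v_3,v_4], [v_3,v_5], [v_4,v_5]
  2-simplices (8): [v_0,v_1,v_2], [v_0,v_1,v_3], [v_0,v_2,v_4], [v_0,v_3,v_4], [v_1,v_2,v_5], [v_1,v_3,v_5], [v_2,v_4,v_5], [v_3,v_4,v_5]

giving chain groups C_0 ≅ Z^6, C_1 ≅ Z^12, C_2 ≅ Z^8.

The boundary map ∂_1: C_1 → C_0 is given by ∂[p,q] = [q] − [p]. For instance
  ∂[v_1,v_5] = [v_5] − [v_1].
This gives a 6×12 integer matrix of rank 5; reducing to Smith normal form yields diagonal entries (1,1,1,1,1).

∂_2: C_2 → C_1 sends each 2-simplex [p,q,r] to [q,r] − [p,r] + [p,q]. For instance
  ∂[v_0,v_1,v_2] = [v_1,v_2] − [v_0,v_2] + [v_0,v_1],
  ∂[v_2,v_4,v_5] = [v_4,v_5] − [v_2,v_5] + [v_2,v_4].
This gives a 12×8 integer matrix of rank 7; reducing to Smith normal form yields diagonal entries (1,1,1,1,1,1,1).

From H_k ≅ ker(∂_k) / im(∂_{k+1}) we obtain:

  H_1: rank ker ∂_1 − rank ∂_2 = (12 − 5) − 7 = 0, and the invariant factors of ∂_2 are all 1, so H_1 = 0.

(K is a triangulation of the 2-sphere S^2.)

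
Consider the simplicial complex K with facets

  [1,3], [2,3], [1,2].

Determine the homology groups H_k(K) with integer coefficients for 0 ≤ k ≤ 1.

Take the total order 1 < 2 < 3 on the vertex set. Then K (dimension 1) consists of the simplices:

  0-simplices (3): [1], [2], [3]
  1-simplices (3): [1,2], [1,3], [2,3]

so the chain groups are C_0 ≅ Z^3, C_1 ≅ Z^3.

Boundary ∂_1: C_1 → C_0 is given by ∂[p,q] = [q] − [p].
As a 3×3 matrix over Z this has rank 2, with invariant factors (1,1).

Now H_k = ker ∂_k / im ∂_{k+1}, so:

  H_0: rank C_0 − rank ∂_1 = 3 − 2 = 1, and the invariant factors of ∂_1 are all 1, so H_0 = Z.
  H_1: rank ker ∂_1 − rank ∂_2 = (3 − 2) − 0 = 1, and there is no ∂_2, so H_1 = Z.

H_0 ≅ Z,  H_1 ≅ Z.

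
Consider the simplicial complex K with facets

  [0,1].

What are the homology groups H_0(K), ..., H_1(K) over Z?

We work with the vertex ordering 0 < 1. The simplices of K, each written with vertices in increasing order, are:

  0-simplices (2): [0], [1]
  1-simplices (1): [0,1]

Hence C_0 ≅ Z^2, C_1 ≅ Z^1.

Boundary ∂_1: C_1 → C_0 is given by ∂[p,q] = [q] − [p].
The resulting 2×1 matrix has rank 1, and its Smith normal form has invariant factors (1).

From H_k ≅ ker(∂_k) / im(∂_{k+1}) we obtain:

  H_0: rank C_0 − rank ∂_1 = 2 − 1 = 1, and the invariant factors of ∂_1 are all 1, so H_0 = Z.
  H_1: rank ker ∂_1 − rank ∂_2 = (1 − 1) − 0 = 0, and there is no ∂_2, so H_1 = 0.

H_0 = Z,  H_1 = 0.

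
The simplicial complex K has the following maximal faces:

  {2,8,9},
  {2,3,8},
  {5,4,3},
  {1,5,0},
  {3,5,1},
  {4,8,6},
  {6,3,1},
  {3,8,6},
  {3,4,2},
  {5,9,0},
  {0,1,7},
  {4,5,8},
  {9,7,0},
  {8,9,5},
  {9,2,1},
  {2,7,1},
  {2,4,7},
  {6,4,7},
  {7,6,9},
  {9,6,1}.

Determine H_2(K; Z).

K has 10 vertices, 30 edges, 20 triangles.
rank ∂_2 = 20, rank ∂_3 = 0 ⇒ b_2 = 20 − 20 − 0 = 0. So H_2 ≅ 0.

H_2 ≅ 0.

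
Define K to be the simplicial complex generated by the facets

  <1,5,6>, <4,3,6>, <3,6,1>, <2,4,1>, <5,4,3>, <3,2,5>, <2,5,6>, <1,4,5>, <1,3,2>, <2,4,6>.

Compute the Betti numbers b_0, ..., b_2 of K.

Order the vertices as 1 < 2 < 3 < 4 < 5 < 6. Listing each simplex with vertices in this order, K has dimension 2 with simplices:

  0-simplices (6): [1], [2], [3], [4], [5], [6]
  1-simplices (15): [1,2], [1,3], [1,4], [1,5], [1,6], [2,3], [2,4], [2,5], [2,6], [3,4], [3,5], [3,6], [4,5], [4,6], [5,6]
  2-simplices (10): [1,2,3], [1,2,4], [1,3,6], [1,4,5], [1,5,6], [2,3,5], [2,4,6], [2,5,6], [3,4,5], [3,4,6]

so the chain groups are C_0 ≅ Z^6, C_1 ≅ Z^15, C_2 ≅ Z^10.

The boundary map ∂_1: C_1 → C_0 maps an edge to its endpoints' difference, ∂[p,q] = q − p. For instance
  ∂[2,4] = [4] − [2].
This gives a 6×15 integer matrix of rank 5; reducing to Smith normal form yields diagonal entries (1,1,1,1,1).

∂_2: C_2 → C_1 sends each 2-simplex [p,q,r] to [q,r] − [p,r] + [p,q]. For instance
  ∂[2,3,5] = [3,5] − [2,5] + [2,3],
  ∂[1,4,5] = [4,5] − [1,5] + [1,4].
As a 15×10 matrix over Z this has rank 10, with invariant factors (1,1,1,1,1,1,1,1,1,2).

Computing H_k = (kernel of ∂_k) / (image of ∂_{k+1}):

  H_0: rank C_0 − rank ∂_1 = 6 − 5 = 1, and the invariant factors of ∂_1 are all 1, so H_0 = Z.
  H_1: rank ker ∂_1 − rank ∂_2 = (15 − 5) − 10 = 0, and ∂_2 has invariant factor 2 > 1, so H_1 = Z/2.
  H_2: rank ker ∂_2 − rank ∂_3 = (10 − 10) − 0 = 0, and there is no ∂_3, so H_2 = 0.

Hence the Betti numbers are b_0 = 1, b_1 = 0, b_2 = 0.

b_0 = 1, b_1 = 0, b_2 = 0.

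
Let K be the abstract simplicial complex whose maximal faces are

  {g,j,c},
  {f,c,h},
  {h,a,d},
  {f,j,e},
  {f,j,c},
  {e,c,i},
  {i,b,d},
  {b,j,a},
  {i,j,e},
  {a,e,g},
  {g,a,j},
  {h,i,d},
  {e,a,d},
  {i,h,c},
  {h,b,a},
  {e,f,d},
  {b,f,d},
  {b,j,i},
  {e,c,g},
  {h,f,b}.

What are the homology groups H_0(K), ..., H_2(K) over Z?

H_0 ≅ Z,  H_1 ≅ Z ⊕ Z/2,  H_2 = 0.

Fix the vertex order a < b < c < d < e < f < g < h < i < j and write every simplex with vertices in increasing order. Then dim K = 2 and the simplices of K are:

  0-simplices (10): a, b, c, d, e, f, g, h, i, j
  1-simplices (30): ab, ad, ae, ag, ah, aj, bd, bf, bh, bi, bj, ce, cf, cg, ch, ci, cj, de, df, dh, di, ef, eg, ei, ej, fh, fj, gj, hi, ij
  2-simplices (20): abh, abj, ade, adh, aeg, agj, bdf, bdi, bfh, bij, ceg, cei, cfh, cfj, cgj, chi, def, dhi, efj, eij

so the chain groups are C_0 ≅ Z^10, C_1 ≅ Z^30, C_2 ≅ Z^20.

The boundary map ∂_1: C_1 → C_0 is given by ∂[p,q] = [q] − [p]. For instance
  ∂ch = h − c.
The resulting 10×30 matrix has rank 9, and its Smith normal form has invariant factors (1,1,1,1,1,1,1,1,1).

Boundary ∂_2: C_2 → C_1 maps a triangle to the signed sum of its edges. For instance
  ∂cfj = fj − cj + cf,
  ∂ceg = eg − cg + ce.
The 30×20 boundary matrix has rank 20 and Smith normal form diag(1,1,1,1,1,1,1,1,1,1,1,1,1,1,1,1,1,1,1,2).

Reading off H_k = ker ∂_k / im ∂_{k+1}:

  H_0: rank C_0 − rank ∂_1 = 10 − 9 = 1, and the invariant factors of ∂_1 are all 1, so H_0 ≅ Z.
  H_1: rank ker ∂_1 − rank ∂_2 = (30 − 9) − 20 = 1, and ∂_2 has invariant factor 2 > 1, so H_1 ≅ Z ⊕ Z/2.
  H_2: rank ker ∂_2 − rank ∂_3 = (20 − 20) − 0 = 0, and there is no ∂_3, so H_2 ≅ 0.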